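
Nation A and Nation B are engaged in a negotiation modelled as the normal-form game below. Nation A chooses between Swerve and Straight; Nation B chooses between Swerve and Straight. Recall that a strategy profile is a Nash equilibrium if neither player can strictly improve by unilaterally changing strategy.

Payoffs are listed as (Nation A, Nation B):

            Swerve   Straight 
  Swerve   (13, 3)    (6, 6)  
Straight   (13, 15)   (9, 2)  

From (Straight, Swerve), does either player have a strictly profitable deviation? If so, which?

Nation A at (Straight, Swerve) earns 13; deviating to Swerve yields 13 — not better.
Nation B earns 15; deviating to Straight yields 2 — not better.
Neither player can strictly improve; the profile is a Nash equilibrium.

Neither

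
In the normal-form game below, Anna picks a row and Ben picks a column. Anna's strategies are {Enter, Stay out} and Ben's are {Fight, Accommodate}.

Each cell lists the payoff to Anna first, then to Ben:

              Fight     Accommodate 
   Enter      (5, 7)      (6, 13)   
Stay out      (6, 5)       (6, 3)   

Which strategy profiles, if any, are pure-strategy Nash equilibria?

(Enter, Fight): Anna prefers Stay out (6 > 5); Ben prefers Accommodate (13 > 7) — not an equilibrium.
(Enter, Accommodate): Anna gets 6 ≥ 6 from Stay out, and Ben gets 13 ≥ 7 from Fight — Nash equilibrium.
(Stay out, Fight): Anna gets 6 ≥ 5 from Enter, and Ben gets 5 ≥ 3 from Accommodate — Nash equilibrium.
(Stay out, Accommodate): Ben prefers Fight (5 > 3) — not an equilibrium.

(Enter, Accommodate) and (Stay out, Fight)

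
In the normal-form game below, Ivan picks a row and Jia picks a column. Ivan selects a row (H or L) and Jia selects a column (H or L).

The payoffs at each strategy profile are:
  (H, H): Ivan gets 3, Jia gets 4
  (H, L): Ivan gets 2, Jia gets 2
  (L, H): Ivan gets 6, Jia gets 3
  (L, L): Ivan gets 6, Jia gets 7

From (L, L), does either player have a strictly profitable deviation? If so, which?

Neither

Ivan at (L, L) earns 6; deviating to H yields 2 — not better.
Jia earns 7; deviating to H yields 3 — not better.
Neither player can strictly improve; the profile is a Nash equilibrium.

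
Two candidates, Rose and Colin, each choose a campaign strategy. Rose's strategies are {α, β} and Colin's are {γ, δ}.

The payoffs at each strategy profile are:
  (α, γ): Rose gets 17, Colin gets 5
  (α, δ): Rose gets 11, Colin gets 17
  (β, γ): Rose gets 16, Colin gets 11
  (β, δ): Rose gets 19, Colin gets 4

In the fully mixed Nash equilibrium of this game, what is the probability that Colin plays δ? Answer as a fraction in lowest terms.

Let y be the probability that Colin plays γ. In a completely mixed equilibrium, Rose must be indifferent between α and β.
Rose's expected payoff from α is 17y + 11(1−y); from β it is 16y + 19(1−y).
Setting these equal: 6y + 11 = −3y + 19, so y = 8/9.
Therefore Colin plays δ with probability 1 − 8/9 = 1/9.

1/9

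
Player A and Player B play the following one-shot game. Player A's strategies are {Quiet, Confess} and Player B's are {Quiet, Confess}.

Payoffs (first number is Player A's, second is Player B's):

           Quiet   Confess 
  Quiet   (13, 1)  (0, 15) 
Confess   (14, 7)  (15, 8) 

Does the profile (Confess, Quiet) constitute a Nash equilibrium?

At (Confess, Quiet), Player A earns 14; switching to Quiet would give 13, so Player A has no profitable deviation.
Player B earns 7; switching to Confess would give 8, so Player B would deviate.
Since at least one player can profitably deviate, this is not a Nash equilibrium.

No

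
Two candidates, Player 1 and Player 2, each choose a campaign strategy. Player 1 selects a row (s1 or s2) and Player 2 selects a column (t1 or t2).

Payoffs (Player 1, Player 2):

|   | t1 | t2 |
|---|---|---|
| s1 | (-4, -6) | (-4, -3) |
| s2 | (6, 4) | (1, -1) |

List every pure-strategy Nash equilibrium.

(s1, t1): Player 1 prefers s2 (6 > -4); Player 2 prefers t2 (-3 > -6) — not an equilibrium.
(s1, t2): Player 1 prefers s2 (1 > -4) — not an equilibrium.
(s2, t1): Player 1 gets 6 ≥ -4 from s1, and Player 2 gets 4 ≥ -1 from t2 — Nash equilibrium.
(s2, t2): Player 2 prefers t1 (4 > -1) — not an equilibrium.

(s2, t1)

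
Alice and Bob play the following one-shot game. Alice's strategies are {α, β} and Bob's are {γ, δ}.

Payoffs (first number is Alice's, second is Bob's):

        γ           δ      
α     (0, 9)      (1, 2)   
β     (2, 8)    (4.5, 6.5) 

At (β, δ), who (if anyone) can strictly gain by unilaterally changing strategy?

Bob

Alice at (β, δ) earns 4.5; deviating to α yields 1 — not better.
Bob earns 6.5; deviating to γ yields 8 — a strict improvement.
Only Bob has a strictly profitable deviation.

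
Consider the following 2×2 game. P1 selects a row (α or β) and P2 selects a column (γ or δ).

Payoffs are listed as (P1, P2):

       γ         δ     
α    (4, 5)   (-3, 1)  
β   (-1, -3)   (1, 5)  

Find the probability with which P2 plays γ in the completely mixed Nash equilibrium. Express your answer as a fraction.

Let q be the probability that P2 plays γ. In a completely mixed equilibrium, P1 must be indifferent between α and β.
P1's expected payoff from α is 4q − 3(1−q); from β it is −q + (1−q).
Setting these equal: 7q − 3 = −2q + 1, so q = 4/9.

4/9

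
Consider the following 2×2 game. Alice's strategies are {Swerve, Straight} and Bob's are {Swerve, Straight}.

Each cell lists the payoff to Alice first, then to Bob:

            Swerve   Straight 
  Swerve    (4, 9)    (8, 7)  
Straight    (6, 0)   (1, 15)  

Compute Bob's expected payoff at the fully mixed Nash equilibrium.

135/17

First find x, the probability Alice plays Swerve, from Bob's indifference between Swerve and Straight: 9x = 7x + 15(1−x), giving x = 15/17.
Since Bob is indifferent in equilibrium, Bob's expected payoff equals the payoff from either column against (15/17, 2/17). Using Swerve: 9(15/17) = 135/17.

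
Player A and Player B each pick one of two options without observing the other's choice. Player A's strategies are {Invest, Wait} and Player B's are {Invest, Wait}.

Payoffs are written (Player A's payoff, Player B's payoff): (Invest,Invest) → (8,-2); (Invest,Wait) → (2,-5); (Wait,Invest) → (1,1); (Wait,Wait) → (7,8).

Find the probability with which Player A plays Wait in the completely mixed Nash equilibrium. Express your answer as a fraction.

Let r be the probability that Player A plays Invest. In a completely mixed equilibrium, Player B must be indifferent between Invest and Wait.
Player B's expected payoff from Invest is −2r + (1−r); from Wait it is −5r + 8(1−r).
Setting these equal: −3r + 1 = −13r + 8, so r = 7/10.
Therefore Player A plays Wait with probability 1 − 7/10 = 3/10.

3/10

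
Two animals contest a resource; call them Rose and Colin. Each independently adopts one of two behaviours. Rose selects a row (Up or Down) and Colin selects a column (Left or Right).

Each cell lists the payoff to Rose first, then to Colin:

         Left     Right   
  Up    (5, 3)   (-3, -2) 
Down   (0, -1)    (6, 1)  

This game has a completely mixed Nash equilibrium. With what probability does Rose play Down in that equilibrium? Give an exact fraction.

5/7

Let x be the probability that Rose plays Up. In a completely mixed equilibrium, Colin must be indifferent between Left and Right.
Colin's expected payoff from Left is 3x − (1−x); from Right it is −2x + (1−x).
Setting these equal: 4x − 1 = −3x + 1, so x = 2/7.
Therefore Rose plays Down with probability 1 − 2/7 = 5/7.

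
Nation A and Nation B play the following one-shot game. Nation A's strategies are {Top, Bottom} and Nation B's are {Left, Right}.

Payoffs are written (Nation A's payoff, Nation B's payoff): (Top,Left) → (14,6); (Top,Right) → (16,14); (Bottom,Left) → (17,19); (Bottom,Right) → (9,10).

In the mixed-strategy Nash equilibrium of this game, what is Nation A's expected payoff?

73/5

First find y, the probability Nation B plays Left, from Nation A's indifference between Top and Bottom: 14y + 16(1−y) = 17y + 9(1−y), giving y = 7/10.
Since Nation A is indifferent in equilibrium, Nation A's expected payoff equals the payoff from either row against (7/10, 3/10). Using Top: 14(7/10) + 16(3/10) = 73/5.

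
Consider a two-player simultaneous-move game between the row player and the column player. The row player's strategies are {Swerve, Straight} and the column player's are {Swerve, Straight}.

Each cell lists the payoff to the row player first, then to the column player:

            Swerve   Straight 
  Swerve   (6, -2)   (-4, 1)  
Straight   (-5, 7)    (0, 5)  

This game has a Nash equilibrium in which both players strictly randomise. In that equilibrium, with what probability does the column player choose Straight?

Let q be the probability that the column player plays Swerve. In a completely mixed equilibrium, the row player must be indifferent between Swerve and Straight.
The row player's expected payoff from Swerve is 6q − 4(1−q); from Straight it is −5q.
Setting these equal: 10q − 4 = −5q, so q = 4/15.
Therefore the column player plays Straight with probability 1 − 4/15 = 11/15.

11/15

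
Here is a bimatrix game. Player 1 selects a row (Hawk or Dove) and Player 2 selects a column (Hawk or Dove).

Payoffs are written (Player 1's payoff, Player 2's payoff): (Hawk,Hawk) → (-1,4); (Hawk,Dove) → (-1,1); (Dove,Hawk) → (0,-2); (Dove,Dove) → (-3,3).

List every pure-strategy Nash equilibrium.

(Hawk, Hawk): Player 1 prefers Dove (0 > -1) — not an equilibrium.
(Hawk, Dove): Player 2 prefers Hawk (4 > 1) — not an equilibrium.
(Dove, Hawk): Player 2 prefers Dove (3 > -2) — not an equilibrium.
(Dove, Dove): Player 1 prefers Hawk (-1 > -3) — not an equilibrium.

none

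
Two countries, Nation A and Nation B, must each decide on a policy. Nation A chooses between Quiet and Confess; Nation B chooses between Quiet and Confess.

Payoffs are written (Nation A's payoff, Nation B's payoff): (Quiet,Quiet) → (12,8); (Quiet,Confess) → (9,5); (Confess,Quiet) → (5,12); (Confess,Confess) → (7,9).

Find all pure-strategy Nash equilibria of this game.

(Quiet, Quiet): Nation A gets 12 ≥ 5 from Confess, and Nation B gets 8 ≥ 5 from Confess — Nash equilibrium.
(Quiet, Confess): Nation B prefers Quiet (8 > 5) — not an equilibrium.
(Confess, Quiet): Nation A prefers Quiet (12 > 5) — not an equilibrium.
(Confess, Confess): Nation A prefers Quiet (9 > 7); Nation B prefers Quiet (12 > 9) — not an equilibrium.

(Quiet, Quiet)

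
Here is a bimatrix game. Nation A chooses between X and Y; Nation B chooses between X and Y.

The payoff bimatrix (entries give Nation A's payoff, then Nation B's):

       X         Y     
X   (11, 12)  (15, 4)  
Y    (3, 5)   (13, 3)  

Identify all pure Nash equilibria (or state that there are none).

(X, X): Nation A gets 11 ≥ 3 from Y, and Nation B gets 12 ≥ 4 from Y — Nash equilibrium.
(X, Y): Nation B prefers X (12 > 4) — not an equilibrium.
(Y, X): Nation A prefers X (11 > 3) — not an equilibrium.
(Y, Y): Nation A prefers X (15 > 13); Nation B prefers X (5 > 3) — not an equilibrium.

(X, X)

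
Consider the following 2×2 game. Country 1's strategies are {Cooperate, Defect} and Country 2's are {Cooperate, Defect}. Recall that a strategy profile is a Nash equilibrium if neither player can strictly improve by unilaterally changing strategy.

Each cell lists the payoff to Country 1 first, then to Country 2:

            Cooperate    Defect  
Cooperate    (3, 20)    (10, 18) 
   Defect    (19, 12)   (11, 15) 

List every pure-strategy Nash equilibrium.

(Defect, Defect)

(Cooperate, Cooperate): Country 1 prefers Defect (19 > 3) — not an equilibrium.
(Cooperate, Defect): Country 1 prefers Defect (11 > 10); Country 2 prefers Cooperate (20 > 18) — not an equilibrium.
(Defect, Cooperate): Country 2 prefers Defect (15 > 12) — not an equilibrium.
(Defect, Defect): Country 1 gets 11 ≥ 10 from Cooperate, and Country 2 gets 15 ≥ 12 from Cooperate — Nash equilibrium.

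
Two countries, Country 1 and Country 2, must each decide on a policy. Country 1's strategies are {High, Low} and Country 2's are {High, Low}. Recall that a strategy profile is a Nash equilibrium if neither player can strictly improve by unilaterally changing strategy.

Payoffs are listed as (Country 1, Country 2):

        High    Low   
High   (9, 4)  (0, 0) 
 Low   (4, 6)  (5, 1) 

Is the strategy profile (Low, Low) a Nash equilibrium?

No

At (Low, Low), Country 1 earns 5; switching to High would give 0, so Country 1 has no profitable deviation.
Country 2 earns 1; switching to High would give 6, so Country 2 would deviate.
Since at least one player can profitably deviate, this is not a Nash equilibrium.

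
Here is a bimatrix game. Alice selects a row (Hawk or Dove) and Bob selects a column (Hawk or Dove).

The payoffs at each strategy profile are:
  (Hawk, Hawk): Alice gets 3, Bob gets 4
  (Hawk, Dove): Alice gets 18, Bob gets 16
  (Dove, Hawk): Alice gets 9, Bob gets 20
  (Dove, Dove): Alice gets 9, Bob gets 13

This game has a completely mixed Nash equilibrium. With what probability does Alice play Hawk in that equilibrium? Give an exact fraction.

7/19

Let x be the probability that Alice plays Hawk. In a completely mixed equilibrium, Bob must be indifferent between Hawk and Dove.
Bob's expected payoff from Hawk is 4x + 20(1−x); from Dove it is 16x + 13(1−x).
Setting these equal: −16x + 20 = 3x + 13, so x = 7/19.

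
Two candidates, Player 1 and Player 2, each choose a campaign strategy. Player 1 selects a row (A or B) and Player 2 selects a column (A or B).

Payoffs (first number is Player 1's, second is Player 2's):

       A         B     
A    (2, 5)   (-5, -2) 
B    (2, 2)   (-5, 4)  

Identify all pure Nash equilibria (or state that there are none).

(A, A): Player 1 gets 2 ≥ 2 from B, and Player 2 gets 5 ≥ -2 from B — Nash equilibrium.
(A, B): Player 2 prefers A (5 > -2) — not an equilibrium.
(B, A): Player 2 prefers B (4 > 2) — not an equilibrium.
(B, B): Player 1 gets -5 ≥ -5 from A, and Player 2 gets 4 ≥ 2 from A — Nash equilibrium.

(A, A) and (B, B)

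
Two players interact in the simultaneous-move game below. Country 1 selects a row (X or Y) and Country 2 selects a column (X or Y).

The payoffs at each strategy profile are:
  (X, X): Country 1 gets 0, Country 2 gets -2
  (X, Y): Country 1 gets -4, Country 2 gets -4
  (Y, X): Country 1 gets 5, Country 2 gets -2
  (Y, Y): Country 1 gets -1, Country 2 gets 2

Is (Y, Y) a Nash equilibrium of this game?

Yes

At (Y, Y), Country 1 earns -1; switching to X would give -4, so Country 1 has no profitable deviation.
Country 2 earns 2; switching to X would give -2, so Country 2 has no profitable deviation.
Neither player can gain by a unilateral deviation, so this profile is a Nash equilibrium.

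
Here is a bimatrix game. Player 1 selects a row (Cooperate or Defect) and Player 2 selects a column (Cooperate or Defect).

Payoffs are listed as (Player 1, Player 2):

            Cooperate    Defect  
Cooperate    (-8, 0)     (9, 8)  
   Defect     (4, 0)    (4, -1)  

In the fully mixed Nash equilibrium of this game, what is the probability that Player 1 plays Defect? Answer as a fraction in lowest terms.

Let x be the probability that Player 1 plays Cooperate. In a completely mixed equilibrium, Player 2 must be indifferent between Cooperate and Defect.
Player 2's expected payoff from Cooperate is 0; from Defect it is 8x − (1−x).
Setting these equal: 0 = 9x − 1, so x = 1/9.
Therefore Player 1 plays Defect with probability 1 − 1/9 = 8/9.

8/9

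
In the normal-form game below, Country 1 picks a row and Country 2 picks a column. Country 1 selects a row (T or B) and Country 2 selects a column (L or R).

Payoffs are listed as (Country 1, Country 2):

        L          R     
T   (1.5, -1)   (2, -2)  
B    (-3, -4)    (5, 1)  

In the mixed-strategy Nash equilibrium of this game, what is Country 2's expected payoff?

First find p, the probability Country 1 plays T, from Country 2's indifference between L and R: −p − 4(1−p) = −2p + (1−p), giving p = 5/6.
Since Country 2 is indifferent in equilibrium, Country 2's expected payoff equals the payoff from either column against (5/6, 1/6). Using L: −(5/6) − 4(1/6) = -3/2.

-3/2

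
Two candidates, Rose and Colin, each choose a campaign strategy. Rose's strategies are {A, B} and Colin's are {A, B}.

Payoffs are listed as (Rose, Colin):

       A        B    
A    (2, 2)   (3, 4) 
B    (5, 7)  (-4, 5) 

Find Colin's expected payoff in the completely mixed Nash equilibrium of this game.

First find x, the probability Rose plays A, from Colin's indifference between A and B: 2x + 7(1−x) = 4x + 5(1−x), giving x = 1/2.
Since Colin is indifferent in equilibrium, Colin's expected payoff equals the payoff from either column against (1/2, 1/2). Using A: 2(1/2) + 7(1/2) = 9/2.

9/2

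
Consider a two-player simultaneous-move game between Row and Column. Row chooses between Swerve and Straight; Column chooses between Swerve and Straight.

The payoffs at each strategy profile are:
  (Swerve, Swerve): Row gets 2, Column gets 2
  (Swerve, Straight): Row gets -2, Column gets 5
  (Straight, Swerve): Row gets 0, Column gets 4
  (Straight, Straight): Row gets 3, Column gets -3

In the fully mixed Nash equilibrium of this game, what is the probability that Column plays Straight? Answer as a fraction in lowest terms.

Let c be the probability that Column plays Swerve. In a completely mixed equilibrium, Row must be indifferent between Swerve and Straight.
Row's expected payoff from Swerve is 2c − 2(1−c); from Straight it is 3(1−c).
Setting these equal: 4c − 2 = −3c + 3, so c = 5/7.
Therefore Column plays Straight with probability 1 − 5/7 = 2/7.

2/7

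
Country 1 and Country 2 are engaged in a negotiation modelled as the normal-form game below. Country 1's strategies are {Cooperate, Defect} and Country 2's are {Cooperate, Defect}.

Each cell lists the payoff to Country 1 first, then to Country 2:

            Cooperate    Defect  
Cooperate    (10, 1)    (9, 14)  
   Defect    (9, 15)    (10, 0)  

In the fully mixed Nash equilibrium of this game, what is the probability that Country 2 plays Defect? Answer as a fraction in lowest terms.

1/2

Let q be the probability that Country 2 plays Cooperate. In a completely mixed equilibrium, Country 1 must be indifferent between Cooperate and Defect.
Country 1's expected payoff from Cooperate is 10q + 9(1−q); from Defect it is 9q + 10(1−q).
Setting these equal: q + 9 = −q + 10, so q = 1/2.
Therefore Country 2 plays Defect with probability 1 − 1/2 = 1/2.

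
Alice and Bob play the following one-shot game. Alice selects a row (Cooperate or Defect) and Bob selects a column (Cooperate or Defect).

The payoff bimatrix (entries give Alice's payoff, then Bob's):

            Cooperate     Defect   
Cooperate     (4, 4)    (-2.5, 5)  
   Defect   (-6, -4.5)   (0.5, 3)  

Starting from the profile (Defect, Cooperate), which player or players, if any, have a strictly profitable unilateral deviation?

Alice at (Defect, Cooperate) earns -6; deviating to Cooperate yields 4 — a strict improvement.
Bob earns -4.5; deviating to Defect yields 3 — a strict improvement.
Both Alice and Bob have strictly profitable deviations.

Both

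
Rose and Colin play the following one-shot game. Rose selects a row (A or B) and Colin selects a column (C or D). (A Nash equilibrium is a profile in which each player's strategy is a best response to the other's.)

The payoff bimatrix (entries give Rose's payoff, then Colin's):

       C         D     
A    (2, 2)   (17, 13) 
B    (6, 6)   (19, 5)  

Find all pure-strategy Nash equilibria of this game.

(B, C)

(A, C): Rose prefers B (6 > 2); Colin prefers D (13 > 2) — not an equilibrium.
(A, D): Rose prefers B (19 > 17) — not an equilibrium.
(B, C): Rose gets 6 ≥ 2 from A, and Colin gets 6 ≥ 5 from D — Nash equilibrium.
(B, D): Colin prefers C (6 > 5) — not an equilibrium.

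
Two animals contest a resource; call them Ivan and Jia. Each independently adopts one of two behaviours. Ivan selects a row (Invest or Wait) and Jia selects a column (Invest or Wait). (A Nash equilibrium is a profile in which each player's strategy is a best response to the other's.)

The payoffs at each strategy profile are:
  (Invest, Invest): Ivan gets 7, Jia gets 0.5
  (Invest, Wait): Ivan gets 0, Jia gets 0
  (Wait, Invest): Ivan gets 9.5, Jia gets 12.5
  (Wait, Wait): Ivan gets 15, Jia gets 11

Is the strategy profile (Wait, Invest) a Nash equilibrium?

At (Wait, Invest), Ivan earns 9.5; switching to Invest would give 7, so Ivan has no profitable deviation.
Jia earns 12.5; switching to Wait would give 11, so Jia has no profitable deviation.
Neither player can gain by a unilateral deviation, so this profile is a Nash equilibrium.

Yes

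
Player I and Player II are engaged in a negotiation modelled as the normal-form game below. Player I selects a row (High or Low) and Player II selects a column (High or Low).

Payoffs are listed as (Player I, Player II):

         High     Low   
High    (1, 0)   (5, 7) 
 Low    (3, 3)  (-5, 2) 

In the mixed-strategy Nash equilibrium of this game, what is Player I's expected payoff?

First find y, the probability Player II plays High, from Player I's indifference between High and Low: y + 5(1−y) = 3y − 5(1−y), giving y = 5/6.
Since Player I is indifferent in equilibrium, Player I's expected payoff equals the payoff from either row against (5/6, 1/6). Using High: (5/6) + 5(1/6) = 5/3.

5/3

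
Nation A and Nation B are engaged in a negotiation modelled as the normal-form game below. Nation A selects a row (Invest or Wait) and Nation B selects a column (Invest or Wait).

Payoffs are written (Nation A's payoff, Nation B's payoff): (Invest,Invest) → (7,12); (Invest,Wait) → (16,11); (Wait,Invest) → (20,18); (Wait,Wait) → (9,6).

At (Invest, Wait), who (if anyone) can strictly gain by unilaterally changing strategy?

Nation B

Nation A at (Invest, Wait) earns 16; deviating to Wait yields 9 — not better.
Nation B earns 11; deviating to Invest yields 12 — a strict improvement.
Only Nation B has a strictly profitable deviation.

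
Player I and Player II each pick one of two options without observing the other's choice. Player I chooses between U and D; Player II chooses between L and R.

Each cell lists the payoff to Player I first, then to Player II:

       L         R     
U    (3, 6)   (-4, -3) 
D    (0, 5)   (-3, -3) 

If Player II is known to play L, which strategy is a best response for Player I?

Against L, Player I earns 3 from U and 0 from D.
So U is the best response.

U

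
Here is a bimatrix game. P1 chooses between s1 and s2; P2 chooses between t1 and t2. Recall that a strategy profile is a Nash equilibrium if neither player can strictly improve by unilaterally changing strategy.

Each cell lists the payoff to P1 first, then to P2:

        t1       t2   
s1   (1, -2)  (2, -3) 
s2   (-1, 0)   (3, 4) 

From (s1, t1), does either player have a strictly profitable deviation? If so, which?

P1 at (s1, t1) earns 1; deviating to s2 yields -1 — not better.
P2 earns -2; deviating to t2 yields -3 — not better.
Neither player can strictly improve; the profile is a Nash equilibrium.

Neither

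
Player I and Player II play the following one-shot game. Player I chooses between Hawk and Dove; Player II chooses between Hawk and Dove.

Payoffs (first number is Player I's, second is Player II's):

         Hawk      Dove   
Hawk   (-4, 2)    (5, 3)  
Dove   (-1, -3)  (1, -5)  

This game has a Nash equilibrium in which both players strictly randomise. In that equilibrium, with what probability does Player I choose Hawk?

2/3

Let r be the probability that Player I plays Hawk. In a completely mixed equilibrium, Player II must be indifferent between Hawk and Dove.
Player II's expected payoff from Hawk is 2r − 3(1−r); from Dove it is 3r − 5(1−r).
Setting these equal: 5r − 3 = 8r − 5, so r = 2/3.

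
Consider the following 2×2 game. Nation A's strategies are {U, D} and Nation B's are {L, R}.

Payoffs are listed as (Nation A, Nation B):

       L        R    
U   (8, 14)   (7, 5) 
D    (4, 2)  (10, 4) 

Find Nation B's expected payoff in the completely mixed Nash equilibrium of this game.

First find p, the probability Nation A plays U, from Nation B's indifference between L and R: 14p + 2(1−p) = 5p + 4(1−p), giving p = 2/11.
Since Nation B is indifferent in equilibrium, Nation B's expected payoff equals the payoff from either column against (2/11, 9/11). Using L: 14(2/11) + 2(9/11) = 46/11.

46/11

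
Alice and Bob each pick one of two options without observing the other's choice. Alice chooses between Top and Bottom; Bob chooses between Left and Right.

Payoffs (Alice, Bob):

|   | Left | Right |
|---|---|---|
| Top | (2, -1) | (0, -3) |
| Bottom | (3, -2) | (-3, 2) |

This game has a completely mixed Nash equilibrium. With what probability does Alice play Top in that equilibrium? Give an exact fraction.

2/3

Let r be the probability that Alice plays Top. In a completely mixed equilibrium, Bob must be indifferent between Left and Right.
Bob's expected payoff from Left is −r − 2(1−r); from Right it is −3r + 2(1−r).
Setting these equal: r − 2 = −5r + 2, so r = 2/3.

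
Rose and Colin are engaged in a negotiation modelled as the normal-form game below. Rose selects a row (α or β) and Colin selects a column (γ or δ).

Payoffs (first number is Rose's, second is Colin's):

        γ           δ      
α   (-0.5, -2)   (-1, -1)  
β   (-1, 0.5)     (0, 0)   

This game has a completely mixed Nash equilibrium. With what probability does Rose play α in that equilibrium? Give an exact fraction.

Let x be the probability that Rose plays α. In a completely mixed equilibrium, Colin must be indifferent between γ and δ.
Colin's expected payoff from γ is −2x + 0.5(1−x); from δ it is −x.
Setting these equal: −2.5x + 0.5 = −x, so x = 1/3.

1/3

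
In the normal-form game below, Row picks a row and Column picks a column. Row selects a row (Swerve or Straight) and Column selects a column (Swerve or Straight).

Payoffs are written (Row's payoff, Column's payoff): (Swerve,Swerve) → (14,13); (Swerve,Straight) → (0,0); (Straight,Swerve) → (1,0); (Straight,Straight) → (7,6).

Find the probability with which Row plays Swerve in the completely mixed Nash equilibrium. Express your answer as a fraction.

6/19

Let x be the probability that Row plays Swerve. In a completely mixed equilibrium, Column must be indifferent between Swerve and Straight.
Column's expected payoff from Swerve is 13x; from Straight it is 6(1−x).
Setting these equal: 13x = −6x + 6, so x = 6/19.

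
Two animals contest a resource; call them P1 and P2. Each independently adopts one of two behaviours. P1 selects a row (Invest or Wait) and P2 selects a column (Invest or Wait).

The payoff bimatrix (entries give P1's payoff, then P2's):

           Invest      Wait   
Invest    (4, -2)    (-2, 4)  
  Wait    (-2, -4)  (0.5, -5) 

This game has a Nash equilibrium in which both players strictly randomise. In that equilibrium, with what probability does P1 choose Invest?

Let r be the probability that P1 plays Invest. In a completely mixed equilibrium, P2 must be indifferent between Invest and Wait.
P2's expected payoff from Invest is −2r − 4(1−r); from Wait it is 4r − 5(1−r).
Setting these equal: 2r − 4 = 9r − 5, so r = 1/7.

1/7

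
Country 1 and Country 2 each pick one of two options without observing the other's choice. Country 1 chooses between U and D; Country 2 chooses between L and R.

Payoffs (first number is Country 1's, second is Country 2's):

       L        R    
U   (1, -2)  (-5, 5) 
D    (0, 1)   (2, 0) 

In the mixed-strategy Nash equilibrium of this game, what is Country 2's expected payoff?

5/8

First find x, the probability Country 1 plays U, from Country 2's indifference between L and R: −2x + (1−x) = 5x, giving x = 1/8.
Since Country 2 is indifferent in equilibrium, Country 2's expected payoff equals the payoff from either column against (1/8, 7/8). Using L: −2(1/8) + (7/8) = 5/8.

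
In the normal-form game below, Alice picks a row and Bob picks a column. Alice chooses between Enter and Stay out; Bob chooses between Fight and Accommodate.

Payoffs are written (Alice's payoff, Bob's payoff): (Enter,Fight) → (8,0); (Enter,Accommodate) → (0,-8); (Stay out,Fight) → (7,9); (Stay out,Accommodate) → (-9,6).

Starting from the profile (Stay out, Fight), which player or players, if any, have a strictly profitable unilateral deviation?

Alice

Alice at (Stay out, Fight) earns 7; deviating to Enter yields 8 — a strict improvement.
Bob earns 9; deviating to Accommodate yields 6 — not better.
Only Alice has a strictly profitable deviation.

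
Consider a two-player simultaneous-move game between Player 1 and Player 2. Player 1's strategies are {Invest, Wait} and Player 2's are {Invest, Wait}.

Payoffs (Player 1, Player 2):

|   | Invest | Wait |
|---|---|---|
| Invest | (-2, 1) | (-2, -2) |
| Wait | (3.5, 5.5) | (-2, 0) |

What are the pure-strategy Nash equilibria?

(Invest, Invest): Player 1 prefers Wait (3.5 > -2) — not an equilibrium.
(Invest, Wait): Player 2 prefers Invest (1 > -2) — not an equilibrium.
(Wait, Invest): Player 1 gets 3.5 ≥ -2 from Invest, and Player 2 gets 5.5 ≥ 0 from Wait — Nash equilibrium.
(Wait, Wait): Player 2 prefers Invest (5.5 > 0) — not an equilibrium.

(Wait, Invest)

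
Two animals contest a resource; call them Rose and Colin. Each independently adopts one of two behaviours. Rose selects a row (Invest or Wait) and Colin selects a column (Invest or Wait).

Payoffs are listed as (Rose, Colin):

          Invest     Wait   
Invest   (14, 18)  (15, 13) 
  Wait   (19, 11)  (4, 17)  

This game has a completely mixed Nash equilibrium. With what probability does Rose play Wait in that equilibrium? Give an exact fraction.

5/11

Let x be the probability that Rose plays Invest. In a completely mixed equilibrium, Colin must be indifferent between Invest and Wait.
Colin's expected payoff from Invest is 18x + 11(1−x); from Wait it is 13x + 17(1−x).
Setting these equal: 7x + 11 = −4x + 17, so x = 6/11.
Therefore Rose plays Wait with probability 1 − 6/11 = 5/11.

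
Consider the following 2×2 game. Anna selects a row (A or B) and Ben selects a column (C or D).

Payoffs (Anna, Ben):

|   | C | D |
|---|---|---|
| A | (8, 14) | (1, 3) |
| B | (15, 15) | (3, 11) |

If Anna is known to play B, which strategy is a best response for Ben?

C

Against B, Ben earns 15 from C and 11 from D.
So C is the best response.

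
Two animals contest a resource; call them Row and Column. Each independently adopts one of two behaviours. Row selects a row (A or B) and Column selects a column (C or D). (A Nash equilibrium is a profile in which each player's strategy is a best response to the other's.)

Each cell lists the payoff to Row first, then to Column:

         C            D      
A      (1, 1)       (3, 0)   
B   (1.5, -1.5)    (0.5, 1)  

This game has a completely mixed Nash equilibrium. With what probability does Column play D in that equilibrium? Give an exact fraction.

Let c be the probability that Column plays C. In a completely mixed equilibrium, Row must be indifferent between A and B.
Row's expected payoff from A is c + 3(1−c); from B it is 1.5c + 0.5(1−c).
Setting these equal: −2c + 3 = c + 0.5, so c = 5/6.
Therefore Column plays D with probability 1 − 5/6 = 1/6.

1/6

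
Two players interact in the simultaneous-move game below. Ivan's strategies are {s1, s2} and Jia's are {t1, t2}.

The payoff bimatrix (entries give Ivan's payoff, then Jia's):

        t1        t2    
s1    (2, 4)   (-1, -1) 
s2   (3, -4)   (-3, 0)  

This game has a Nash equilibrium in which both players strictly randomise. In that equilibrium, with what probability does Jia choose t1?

Let y be the probability that Jia plays t1. In a completely mixed equilibrium, Ivan must be indifferent between s1 and s2.
Ivan's expected payoff from s1 is 2y − (1−y); from s2 it is 3y − 3(1−y).
Setting these equal: 3y − 1 = 6y − 3, so y = 2/3.

2/3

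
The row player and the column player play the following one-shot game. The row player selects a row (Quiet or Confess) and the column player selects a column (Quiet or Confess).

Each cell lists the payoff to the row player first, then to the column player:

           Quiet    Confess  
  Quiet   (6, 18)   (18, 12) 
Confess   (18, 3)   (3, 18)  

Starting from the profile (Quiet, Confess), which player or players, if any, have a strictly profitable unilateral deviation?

The column player

The row player at (Quiet, Confess) earns 18; deviating to Confess yields 3 — not better.
The column player earns 12; deviating to Quiet yields 18 — a strict improvement.
Only the column player has a strictly profitable deviation.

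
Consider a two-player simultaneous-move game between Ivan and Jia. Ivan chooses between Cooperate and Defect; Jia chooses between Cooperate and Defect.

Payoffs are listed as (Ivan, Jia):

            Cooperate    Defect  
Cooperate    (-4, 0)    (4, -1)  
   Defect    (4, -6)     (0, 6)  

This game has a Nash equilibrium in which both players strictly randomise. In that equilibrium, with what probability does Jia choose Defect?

Let c be the probability that Jia plays Cooperate. In a completely mixed equilibrium, Ivan must be indifferent between Cooperate and Defect.
Ivan's expected payoff from Cooperate is −4c + 4(1−c); from Defect it is 4c.
Setting these equal: −8c + 4 = 4c, so c = 1/3.
Therefore Jia plays Defect with probability 1 − 1/3 = 2/3.

2/3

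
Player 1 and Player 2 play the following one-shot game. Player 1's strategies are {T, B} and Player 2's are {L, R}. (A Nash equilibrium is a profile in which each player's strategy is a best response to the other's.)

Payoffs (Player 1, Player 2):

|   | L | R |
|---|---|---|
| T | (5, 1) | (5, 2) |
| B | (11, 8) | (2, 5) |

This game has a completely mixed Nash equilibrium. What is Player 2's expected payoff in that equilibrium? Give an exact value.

11/4

First find x, the probability Player 1 plays T, from Player 2's indifference between L and R: x + 8(1−x) = 2x + 5(1−x), giving x = 3/4.
Since Player 2 is indifferent in equilibrium, Player 2's expected payoff equals the payoff from either column against (3/4, 1/4). Using L: (3/4) + 8(1/4) = 11/4.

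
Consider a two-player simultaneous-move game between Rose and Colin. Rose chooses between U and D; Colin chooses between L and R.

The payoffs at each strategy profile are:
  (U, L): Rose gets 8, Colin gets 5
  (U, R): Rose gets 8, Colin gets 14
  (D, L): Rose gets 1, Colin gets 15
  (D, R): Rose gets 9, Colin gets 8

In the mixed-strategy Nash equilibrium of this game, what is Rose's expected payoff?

8

First find q, the probability Colin plays L, from Rose's indifference between U and D: 8q + 8(1−q) = q + 9(1−q), giving q = 1/8.
Since Rose is indifferent in equilibrium, Rose's expected payoff equals the payoff from either row against (1/8, 7/8). Using U: 8(1/8) + 8(7/8) = 8.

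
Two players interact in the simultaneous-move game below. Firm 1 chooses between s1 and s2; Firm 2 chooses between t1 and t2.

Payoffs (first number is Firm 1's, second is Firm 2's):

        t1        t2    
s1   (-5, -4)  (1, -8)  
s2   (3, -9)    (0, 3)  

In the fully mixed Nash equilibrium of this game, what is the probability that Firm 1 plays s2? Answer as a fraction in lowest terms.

Let x be the probability that Firm 1 plays s1. In a completely mixed equilibrium, Firm 2 must be indifferent between t1 and t2.
Firm 2's expected payoff from t1 is −4x − 9(1−x); from t2 it is −8x + 3(1−x).
Setting these equal: 5x − 9 = −11x + 3, so x = 3/4.
Therefore Firm 1 plays s2 with probability 1 − 3/4 = 1/4.

1/4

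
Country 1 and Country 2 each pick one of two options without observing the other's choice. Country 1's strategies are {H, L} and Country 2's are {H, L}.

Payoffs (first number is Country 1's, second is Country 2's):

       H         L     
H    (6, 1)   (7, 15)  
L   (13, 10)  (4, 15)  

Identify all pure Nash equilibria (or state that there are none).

(H, L)

(H, H): Country 1 prefers L (13 > 6); Country 2 prefers L (15 > 1) — not an equilibrium.
(H, L): Country 1 gets 7 ≥ 4 from L, and Country 2 gets 15 ≥ 1 from H — Nash equilibrium.
(L, H): Country 2 prefers L (15 > 10) — not an equilibrium.
(L, L): Country 1 prefers H (7 > 4) — not an equilibrium.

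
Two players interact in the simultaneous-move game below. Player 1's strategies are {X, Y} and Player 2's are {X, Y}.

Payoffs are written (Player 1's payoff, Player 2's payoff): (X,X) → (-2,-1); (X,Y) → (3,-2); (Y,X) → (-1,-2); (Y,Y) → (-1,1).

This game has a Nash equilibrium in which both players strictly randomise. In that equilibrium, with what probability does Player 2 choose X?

4/5

Let q be the probability that Player 2 plays X. In a completely mixed equilibrium, Player 1 must be indifferent between X and Y.
Player 1's expected payoff from X is −2q + 3(1−q); from Y it is −q − (1−q).
Setting these equal: −5q + 3 = -1, so q = 4/5.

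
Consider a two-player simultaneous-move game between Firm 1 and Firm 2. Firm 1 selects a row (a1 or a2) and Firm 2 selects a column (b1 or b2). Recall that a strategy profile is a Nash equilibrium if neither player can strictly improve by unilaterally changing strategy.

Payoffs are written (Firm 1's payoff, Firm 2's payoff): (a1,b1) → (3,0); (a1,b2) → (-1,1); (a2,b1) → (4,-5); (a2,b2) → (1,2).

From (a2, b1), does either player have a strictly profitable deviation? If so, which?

Firm 2

Firm 1 at (a2, b1) earns 4; deviating to a1 yields 3 — not better.
Firm 2 earns -5; deviating to b2 yields 2 — a strict improvement.
Only Firm 2 has a strictly profitable deviation.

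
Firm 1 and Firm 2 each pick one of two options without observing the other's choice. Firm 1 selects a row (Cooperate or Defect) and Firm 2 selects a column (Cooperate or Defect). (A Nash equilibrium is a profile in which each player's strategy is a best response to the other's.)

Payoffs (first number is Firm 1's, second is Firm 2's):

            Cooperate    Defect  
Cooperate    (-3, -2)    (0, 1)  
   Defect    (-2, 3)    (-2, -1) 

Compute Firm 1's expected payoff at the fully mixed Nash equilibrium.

-2

First find y, the probability Firm 2 plays Cooperate, from Firm 1's indifference between Cooperate and Defect: −3y = −2y − 2(1−y), giving y = 2/3.
Since Firm 1 is indifferent in equilibrium, Firm 1's expected payoff equals the payoff from either row against (2/3, 1/3). Using Cooperate: −3(2/3) = -2.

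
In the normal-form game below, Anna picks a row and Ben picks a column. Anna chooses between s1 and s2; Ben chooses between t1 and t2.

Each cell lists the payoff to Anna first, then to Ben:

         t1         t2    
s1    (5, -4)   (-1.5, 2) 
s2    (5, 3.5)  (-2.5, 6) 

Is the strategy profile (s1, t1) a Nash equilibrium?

No

At (s1, t1), Anna earns 5; switching to s2 would give 5, so Anna has no profitable deviation.
Ben earns -4; switching to t2 would give 2, so Ben would deviate.
Since at least one player can profitably deviate, this is not a Nash equilibrium.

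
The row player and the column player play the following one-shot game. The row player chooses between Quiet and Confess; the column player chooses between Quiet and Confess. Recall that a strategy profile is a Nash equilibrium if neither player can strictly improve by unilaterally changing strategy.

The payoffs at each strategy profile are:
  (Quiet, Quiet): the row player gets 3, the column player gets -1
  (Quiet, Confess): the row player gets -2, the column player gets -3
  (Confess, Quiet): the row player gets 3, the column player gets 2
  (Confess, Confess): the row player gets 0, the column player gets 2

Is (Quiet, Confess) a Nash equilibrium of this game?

At (Quiet, Confess), the row player earns -2; switching to Confess would give 0, so the row player would deviate.
The column player earns -3; switching to Quiet would give -1, so the column player would deviate.
Since at least one player can profitably deviate, this is not a Nash equilibrium.

No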